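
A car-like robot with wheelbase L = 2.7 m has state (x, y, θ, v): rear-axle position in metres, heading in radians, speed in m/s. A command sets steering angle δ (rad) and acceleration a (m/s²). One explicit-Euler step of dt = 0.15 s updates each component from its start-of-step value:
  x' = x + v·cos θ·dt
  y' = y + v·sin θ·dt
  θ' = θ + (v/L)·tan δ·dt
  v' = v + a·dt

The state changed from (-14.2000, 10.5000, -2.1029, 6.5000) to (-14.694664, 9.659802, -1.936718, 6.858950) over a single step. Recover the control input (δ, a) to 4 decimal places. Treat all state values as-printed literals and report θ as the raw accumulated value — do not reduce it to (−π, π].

δ = 0.4313, a = 2.3930

a = (v'−v)/dt = (0.358950)/0.15 = 2.3930
Δθ = θ'−θ = 0.166182;  (v·dt/L) = 6.5000·0.15/2.7 = 0.361111
tan δ = Δθ·L/(v·dt) = 0.460196  →  δ = 0.4313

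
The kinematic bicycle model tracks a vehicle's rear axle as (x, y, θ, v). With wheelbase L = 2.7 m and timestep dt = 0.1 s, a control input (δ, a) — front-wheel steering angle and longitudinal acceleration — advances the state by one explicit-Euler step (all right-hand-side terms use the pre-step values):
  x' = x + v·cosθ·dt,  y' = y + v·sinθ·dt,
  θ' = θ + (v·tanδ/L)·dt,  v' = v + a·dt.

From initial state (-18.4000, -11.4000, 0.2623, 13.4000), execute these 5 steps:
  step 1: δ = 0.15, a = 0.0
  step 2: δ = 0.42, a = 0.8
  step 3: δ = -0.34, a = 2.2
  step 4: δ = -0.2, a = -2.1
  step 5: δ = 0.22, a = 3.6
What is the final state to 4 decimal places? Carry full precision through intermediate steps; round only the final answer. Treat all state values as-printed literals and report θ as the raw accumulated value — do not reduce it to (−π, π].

(-12.1307, -9.0110, 0.3912, 13.8500)

after step 1 (δ=0.15, a=0.0): (-17.105833, -11.052535, 0.337308, 13.400000)
after step 2 (δ=0.42, a=0.8): (-15.841343, -10.609064, 0.558940, 13.480000)
after step 3 (δ=-0.34, a=2.2): (-14.698485, -9.894236, 0.382334, 13.700000)
after step 4 (δ=-0.2, a=-2.1): (-13.427404, -9.383108, 0.279477, 13.490000)
after step 5 (δ=0.22, a=3.6): (-12.130746, -9.010982, 0.391204, 13.850000)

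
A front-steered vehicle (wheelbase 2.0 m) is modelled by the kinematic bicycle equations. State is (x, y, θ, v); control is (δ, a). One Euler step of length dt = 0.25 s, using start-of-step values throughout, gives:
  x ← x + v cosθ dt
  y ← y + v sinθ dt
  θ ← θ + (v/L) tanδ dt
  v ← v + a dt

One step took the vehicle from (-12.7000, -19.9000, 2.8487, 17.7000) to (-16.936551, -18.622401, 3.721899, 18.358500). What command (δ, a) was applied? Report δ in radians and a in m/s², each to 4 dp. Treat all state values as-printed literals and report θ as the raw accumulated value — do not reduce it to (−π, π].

δ = 0.3759, a = 2.6340

a = (v'−v)/dt = (0.658500)/0.25 = 2.6340
Δθ = θ'−θ = 0.873199;  (v·dt/L) = 17.7000·0.25/2.0 = 2.212500
tan δ = Δθ·L/(v·dt) = 0.394666  →  δ = 0.3759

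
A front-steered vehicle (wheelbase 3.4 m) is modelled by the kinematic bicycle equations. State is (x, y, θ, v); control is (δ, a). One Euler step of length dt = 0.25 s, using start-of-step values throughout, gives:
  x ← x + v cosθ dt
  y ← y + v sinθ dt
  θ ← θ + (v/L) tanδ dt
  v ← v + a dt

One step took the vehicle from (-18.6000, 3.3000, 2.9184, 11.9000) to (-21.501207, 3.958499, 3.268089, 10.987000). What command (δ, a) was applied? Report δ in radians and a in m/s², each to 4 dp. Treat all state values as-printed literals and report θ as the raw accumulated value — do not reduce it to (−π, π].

δ = 0.3802, a = -3.6520

a = (v'−v)/dt = (-0.913000)/0.25 = -3.6520
Δθ = θ'−θ = 0.349689;  (v·dt/L) = 11.9000·0.25/3.4 = 0.875000
tan δ = Δθ·L/(v·dt) = 0.399645  →  δ = 0.3802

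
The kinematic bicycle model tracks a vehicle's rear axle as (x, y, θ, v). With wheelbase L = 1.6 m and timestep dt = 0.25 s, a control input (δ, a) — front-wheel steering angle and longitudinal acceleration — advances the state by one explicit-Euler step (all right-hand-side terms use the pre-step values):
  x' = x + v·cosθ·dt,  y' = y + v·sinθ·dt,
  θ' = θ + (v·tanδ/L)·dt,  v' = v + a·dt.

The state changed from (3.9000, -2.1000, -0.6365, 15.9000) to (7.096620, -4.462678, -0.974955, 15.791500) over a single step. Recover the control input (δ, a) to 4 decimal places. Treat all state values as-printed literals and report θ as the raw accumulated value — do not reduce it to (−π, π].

a = (v'−v)/dt = (-0.108500)/0.25 = -0.4340
Δθ = θ'−θ = -0.338455;  (v·dt/L) = 15.9000·0.25/1.6 = 2.484375
tan δ = Δθ·L/(v·dt) = -0.136233  →  δ = -0.1354

δ = -0.1354, a = -0.4340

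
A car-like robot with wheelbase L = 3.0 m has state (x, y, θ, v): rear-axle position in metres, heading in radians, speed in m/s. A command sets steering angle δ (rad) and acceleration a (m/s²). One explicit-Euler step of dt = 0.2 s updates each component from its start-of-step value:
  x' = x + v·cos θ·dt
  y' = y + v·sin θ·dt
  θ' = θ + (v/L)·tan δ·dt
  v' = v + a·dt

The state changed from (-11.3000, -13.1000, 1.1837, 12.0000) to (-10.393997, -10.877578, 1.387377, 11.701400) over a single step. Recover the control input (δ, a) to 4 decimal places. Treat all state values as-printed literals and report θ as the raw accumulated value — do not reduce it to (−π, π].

a = (v'−v)/dt = (-0.298600)/0.2 = -1.4930
Δθ = θ'−θ = 0.203677;  (v·dt/L) = 12.0000·0.2/3.0 = 0.800000
tan δ = Δθ·L/(v·dt) = 0.254596  →  δ = 0.2493

δ = 0.2493, a = -1.4930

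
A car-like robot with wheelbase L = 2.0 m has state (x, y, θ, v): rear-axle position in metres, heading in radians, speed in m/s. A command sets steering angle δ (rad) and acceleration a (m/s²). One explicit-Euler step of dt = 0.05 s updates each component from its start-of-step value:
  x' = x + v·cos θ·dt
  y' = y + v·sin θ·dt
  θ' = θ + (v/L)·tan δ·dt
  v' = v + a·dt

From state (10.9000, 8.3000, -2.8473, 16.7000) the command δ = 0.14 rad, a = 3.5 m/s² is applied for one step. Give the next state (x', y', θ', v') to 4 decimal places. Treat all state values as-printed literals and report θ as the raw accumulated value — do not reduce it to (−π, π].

x' = 10.9000 + 16.7000·cos(-2.8473)·0.05 = 10.1009
y' = 8.3000 + 16.7000·sin(-2.8473)·0.05 = 8.0578
θ' = -2.8473 + (16.7000/2.0)·tan(0.14)·0.05 = -2.7885
v' = 16.7000 + 3.5000·0.05 = 16.8750

(10.1009, 8.0578, -2.7885, 16.8750)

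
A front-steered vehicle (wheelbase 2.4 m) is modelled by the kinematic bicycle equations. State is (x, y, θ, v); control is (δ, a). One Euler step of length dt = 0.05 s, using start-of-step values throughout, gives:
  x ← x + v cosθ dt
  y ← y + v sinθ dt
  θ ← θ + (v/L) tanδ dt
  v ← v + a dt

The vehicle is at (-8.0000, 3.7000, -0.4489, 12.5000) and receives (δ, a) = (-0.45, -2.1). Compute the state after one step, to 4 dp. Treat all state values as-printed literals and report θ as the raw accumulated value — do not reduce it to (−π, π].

x' = -8.0000 + 12.5000·cos(-0.4489)·0.05 = -7.4369
y' = 3.7000 + 12.5000·sin(-0.4489)·0.05 = 3.4288
θ' = -0.4489 + (12.5000/2.4)·tan(-0.45)·0.05 = -0.5747
v' = 12.5000 − 2.1000·0.05 = 12.3950

(-7.4369, 3.4288, -0.5747, 12.3950)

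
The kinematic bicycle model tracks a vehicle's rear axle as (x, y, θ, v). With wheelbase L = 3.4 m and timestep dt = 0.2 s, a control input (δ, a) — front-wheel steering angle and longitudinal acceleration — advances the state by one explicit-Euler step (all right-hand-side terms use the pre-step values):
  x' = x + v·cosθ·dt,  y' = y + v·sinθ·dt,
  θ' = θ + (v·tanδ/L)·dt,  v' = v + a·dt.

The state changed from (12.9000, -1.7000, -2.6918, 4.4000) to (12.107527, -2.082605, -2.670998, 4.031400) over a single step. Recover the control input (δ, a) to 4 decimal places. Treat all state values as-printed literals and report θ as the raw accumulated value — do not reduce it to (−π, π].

a = (v'−v)/dt = (-0.368600)/0.2 = -1.8430
Δθ = θ'−θ = 0.020802;  (v·dt/L) = 4.4000·0.2/3.4 = 0.258824
tan δ = Δθ·L/(v·dt) = 0.080371  →  δ = 0.0802

δ = 0.0802, a = -1.8430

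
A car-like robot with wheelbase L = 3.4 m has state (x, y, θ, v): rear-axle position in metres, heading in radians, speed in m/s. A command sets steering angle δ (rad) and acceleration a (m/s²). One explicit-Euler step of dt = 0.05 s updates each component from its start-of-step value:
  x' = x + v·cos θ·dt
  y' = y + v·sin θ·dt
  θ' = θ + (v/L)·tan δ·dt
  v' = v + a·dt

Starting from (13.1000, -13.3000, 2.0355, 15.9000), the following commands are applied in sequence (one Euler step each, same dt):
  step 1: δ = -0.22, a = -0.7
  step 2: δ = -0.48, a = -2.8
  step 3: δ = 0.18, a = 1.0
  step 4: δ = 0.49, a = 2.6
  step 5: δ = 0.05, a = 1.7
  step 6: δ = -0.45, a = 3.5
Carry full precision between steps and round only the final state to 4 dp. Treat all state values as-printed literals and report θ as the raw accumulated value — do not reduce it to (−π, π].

after step 1 (δ=-0.22, a=-0.7): (12.743714, -12.589306, 1.983213, 15.865000)
after step 2 (δ=-0.48, a=-2.8): (12.425761, -11.862566, 1.861749, 15.725000)
after step 3 (δ=0.18, a=1.0): (12.200213, -11.109362, 1.903830, 15.775000)
after step 4 (δ=0.49, a=2.6): (11.942361, -10.363950, 2.027568, 15.905000)
after step 5 (δ=0.05, a=1.7): (11.591614, -9.650228, 2.039273, 15.990000)
after step 6 (δ=-0.45, a=3.5): (11.230618, -8.936868, 1.925684, 16.165000)

(11.2306, -8.9369, 1.9257, 16.1650)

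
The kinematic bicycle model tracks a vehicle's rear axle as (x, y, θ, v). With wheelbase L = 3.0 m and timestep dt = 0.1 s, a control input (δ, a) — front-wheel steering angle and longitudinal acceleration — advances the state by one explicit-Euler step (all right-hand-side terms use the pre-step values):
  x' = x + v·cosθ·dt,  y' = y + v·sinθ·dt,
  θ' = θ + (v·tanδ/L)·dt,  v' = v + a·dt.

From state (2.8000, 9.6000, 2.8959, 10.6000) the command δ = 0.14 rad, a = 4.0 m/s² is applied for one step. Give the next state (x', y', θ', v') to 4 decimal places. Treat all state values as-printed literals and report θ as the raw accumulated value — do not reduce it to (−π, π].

(1.7718, 9.8578, 2.9457, 11.0000)

x' = 2.8000 + 10.6000·cos(2.8959)·0.1 = 1.7718
y' = 9.6000 + 10.6000·sin(2.8959)·0.1 = 9.8578
θ' = 2.8959 + (10.6000/3.0)·tan(0.14)·0.1 = 2.9457
v' = 10.6000 + 4.0000·0.1 = 11.0000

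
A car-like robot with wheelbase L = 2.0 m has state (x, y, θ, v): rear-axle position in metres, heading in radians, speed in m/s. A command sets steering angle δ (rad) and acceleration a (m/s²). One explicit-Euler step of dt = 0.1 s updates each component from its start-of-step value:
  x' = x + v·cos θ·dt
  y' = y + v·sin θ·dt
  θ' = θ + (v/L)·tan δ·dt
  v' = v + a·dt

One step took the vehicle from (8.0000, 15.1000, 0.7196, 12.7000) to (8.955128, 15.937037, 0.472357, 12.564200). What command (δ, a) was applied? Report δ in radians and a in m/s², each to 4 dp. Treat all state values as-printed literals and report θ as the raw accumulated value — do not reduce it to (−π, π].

a = (v'−v)/dt = (-0.135800)/0.1 = -1.3580
Δθ = θ'−θ = -0.247243;  (v·dt/L) = 12.7000·0.1/2.0 = 0.635000
tan δ = Δθ·L/(v·dt) = -0.389359  →  δ = -0.3713

δ = -0.3713, a = -1.3580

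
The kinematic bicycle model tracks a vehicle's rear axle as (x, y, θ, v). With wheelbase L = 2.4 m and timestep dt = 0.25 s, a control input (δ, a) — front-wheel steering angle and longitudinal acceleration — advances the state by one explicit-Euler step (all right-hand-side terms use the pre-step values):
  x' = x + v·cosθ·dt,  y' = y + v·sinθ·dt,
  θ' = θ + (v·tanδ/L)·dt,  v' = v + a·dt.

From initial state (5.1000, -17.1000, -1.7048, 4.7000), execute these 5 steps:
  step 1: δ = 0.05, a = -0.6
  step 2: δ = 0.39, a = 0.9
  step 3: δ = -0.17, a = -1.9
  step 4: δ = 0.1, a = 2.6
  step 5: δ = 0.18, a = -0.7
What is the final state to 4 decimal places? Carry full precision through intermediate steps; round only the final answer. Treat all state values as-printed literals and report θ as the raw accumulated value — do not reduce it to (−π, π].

after step 1 (δ=0.05, a=-0.6): (4.943016, -18.264466, -1.680300, 4.550000)
after step 2 (δ=0.39, a=0.9): (4.818704, -19.395153, -1.485478, 4.775000)
after step 3 (δ=-0.17, a=-1.9): (4.920430, -20.584561, -1.570859, 4.300000)
after step 4 (δ=0.1, a=2.6): (4.920363, -21.659561, -1.525917, 4.950000)
after step 5 (δ=0.18, a=-0.7): (4.975882, -22.895815, -1.432089, 4.775000)

(4.9759, -22.8958, -1.4321, 4.7750)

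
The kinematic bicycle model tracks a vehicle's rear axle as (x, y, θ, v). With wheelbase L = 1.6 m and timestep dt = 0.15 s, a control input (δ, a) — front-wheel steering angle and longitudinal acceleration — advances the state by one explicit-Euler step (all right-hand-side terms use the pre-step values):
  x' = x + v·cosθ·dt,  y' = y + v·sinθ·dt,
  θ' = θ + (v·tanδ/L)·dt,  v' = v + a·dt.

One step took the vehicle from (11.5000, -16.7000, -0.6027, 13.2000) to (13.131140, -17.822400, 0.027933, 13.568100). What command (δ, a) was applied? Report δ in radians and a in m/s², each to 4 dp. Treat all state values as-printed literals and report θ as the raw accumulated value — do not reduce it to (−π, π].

δ = 0.4713, a = 2.4540

a = (v'−v)/dt = (0.368100)/0.15 = 2.4540
Δθ = θ'−θ = 0.630633;  (v·dt/L) = 13.2000·0.15/1.6 = 1.237500
tan δ = Δθ·L/(v·dt) = 0.509602  →  δ = 0.4713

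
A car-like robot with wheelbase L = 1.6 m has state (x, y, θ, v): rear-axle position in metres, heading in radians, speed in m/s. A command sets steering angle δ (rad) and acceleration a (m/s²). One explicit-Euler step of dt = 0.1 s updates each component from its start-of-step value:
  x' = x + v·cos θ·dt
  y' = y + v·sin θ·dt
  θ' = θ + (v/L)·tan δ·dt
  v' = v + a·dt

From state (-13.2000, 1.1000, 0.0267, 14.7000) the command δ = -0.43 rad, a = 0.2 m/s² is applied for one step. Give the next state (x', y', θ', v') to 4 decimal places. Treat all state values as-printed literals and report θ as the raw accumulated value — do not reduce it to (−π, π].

x' = -13.2000 + 14.7000·cos(0.0267)·0.1 = -11.7305
y' = 1.1000 + 14.7000·sin(0.0267)·0.1 = 1.1392
θ' = 0.0267 + (14.7000/1.6)·tan(-0.43)·0.1 = -0.3947
v' = 14.7000 + 0.2000·0.1 = 14.7200

(-11.7305, 1.1392, -0.3947, 14.7200)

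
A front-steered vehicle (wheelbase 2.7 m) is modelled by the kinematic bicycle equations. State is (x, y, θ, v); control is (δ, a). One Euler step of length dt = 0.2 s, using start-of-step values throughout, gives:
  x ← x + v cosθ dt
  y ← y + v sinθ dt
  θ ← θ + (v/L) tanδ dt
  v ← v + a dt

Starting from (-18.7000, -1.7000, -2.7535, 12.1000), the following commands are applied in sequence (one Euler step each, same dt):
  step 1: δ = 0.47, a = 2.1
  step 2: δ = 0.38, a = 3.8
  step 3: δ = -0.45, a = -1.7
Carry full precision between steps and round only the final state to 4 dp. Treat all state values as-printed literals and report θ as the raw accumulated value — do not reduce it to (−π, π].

(-23.5332, -6.9746, -2.4030, 12.9400)

after step 1 (δ=0.47, a=2.1): (-20.940031, -2.615785, -2.298212, 12.520000)
after step 2 (δ=0.38, a=3.8): (-22.605045, -4.486011, -1.927794, 13.280000)
after step 3 (δ=-0.45, a=-1.7): (-23.533217, -6.974551, -2.402977, 12.940000)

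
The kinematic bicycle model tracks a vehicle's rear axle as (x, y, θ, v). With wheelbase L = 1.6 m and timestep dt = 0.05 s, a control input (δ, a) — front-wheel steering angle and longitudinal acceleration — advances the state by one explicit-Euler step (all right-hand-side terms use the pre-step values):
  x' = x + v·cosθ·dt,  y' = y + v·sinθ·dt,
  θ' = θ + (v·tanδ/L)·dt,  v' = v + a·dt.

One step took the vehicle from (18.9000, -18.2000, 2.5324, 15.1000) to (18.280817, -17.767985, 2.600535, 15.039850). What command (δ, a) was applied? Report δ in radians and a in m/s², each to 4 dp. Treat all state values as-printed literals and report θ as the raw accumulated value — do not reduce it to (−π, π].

δ = 0.1434, a = -1.2030

a = (v'−v)/dt = (-0.060150)/0.05 = -1.2030
Δθ = θ'−θ = 0.068135;  (v·dt/L) = 15.1000·0.05/1.6 = 0.471875
tan δ = Δθ·L/(v·dt) = 0.144392  →  δ = 0.1434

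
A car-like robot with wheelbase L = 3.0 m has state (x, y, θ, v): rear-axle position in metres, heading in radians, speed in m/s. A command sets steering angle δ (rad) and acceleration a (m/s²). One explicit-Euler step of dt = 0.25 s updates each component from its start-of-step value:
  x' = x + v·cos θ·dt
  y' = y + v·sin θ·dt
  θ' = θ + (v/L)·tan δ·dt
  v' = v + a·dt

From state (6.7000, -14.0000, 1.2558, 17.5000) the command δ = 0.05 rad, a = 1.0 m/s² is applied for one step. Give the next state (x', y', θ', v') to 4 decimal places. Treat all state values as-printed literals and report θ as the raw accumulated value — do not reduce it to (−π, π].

(8.0554, -9.8403, 1.3288, 17.7500)

x' = 6.7000 + 17.5000·cos(1.2558)·0.25 = 8.0554
y' = -14.0000 + 17.5000·sin(1.2558)·0.25 = -9.8403
θ' = 1.2558 + (17.5000/3.0)·tan(0.05)·0.25 = 1.3288
v' = 17.5000 + 1.0000·0.25 = 17.7500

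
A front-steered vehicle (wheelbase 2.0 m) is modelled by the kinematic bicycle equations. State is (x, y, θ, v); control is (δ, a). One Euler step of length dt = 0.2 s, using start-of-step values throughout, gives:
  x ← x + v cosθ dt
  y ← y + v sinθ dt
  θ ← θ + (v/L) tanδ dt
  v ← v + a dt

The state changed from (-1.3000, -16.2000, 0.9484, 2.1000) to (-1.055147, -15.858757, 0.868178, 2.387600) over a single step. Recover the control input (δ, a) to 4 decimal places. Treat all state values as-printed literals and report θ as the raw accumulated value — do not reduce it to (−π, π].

a = (v'−v)/dt = (0.287600)/0.2 = 1.4380
Δθ = θ'−θ = -0.080222;  (v·dt/L) = 2.1000·0.2/2.0 = 0.210000
tan δ = Δθ·L/(v·dt) = -0.382010  →  δ = -0.3649

δ = -0.3649, a = 1.4380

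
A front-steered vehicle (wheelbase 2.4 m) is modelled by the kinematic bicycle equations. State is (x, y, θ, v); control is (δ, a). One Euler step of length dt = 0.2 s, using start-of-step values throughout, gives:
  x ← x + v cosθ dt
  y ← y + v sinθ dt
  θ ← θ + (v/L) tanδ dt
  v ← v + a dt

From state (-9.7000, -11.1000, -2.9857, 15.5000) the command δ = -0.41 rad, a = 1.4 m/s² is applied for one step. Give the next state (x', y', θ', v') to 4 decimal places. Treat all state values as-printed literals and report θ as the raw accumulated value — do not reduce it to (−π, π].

x' = -9.7000 + 15.5000·cos(-2.9857)·0.2 = -12.7624
y' = -11.1000 + 15.5000·sin(-2.9857)·0.2 = -11.5813
θ' = -2.9857 + (15.5000/2.4)·tan(-0.41)·0.2 = -3.5471
v' = 15.5000 + 1.4000·0.2 = 15.7800

(-12.7624, -11.5813, -3.5471, 15.7800)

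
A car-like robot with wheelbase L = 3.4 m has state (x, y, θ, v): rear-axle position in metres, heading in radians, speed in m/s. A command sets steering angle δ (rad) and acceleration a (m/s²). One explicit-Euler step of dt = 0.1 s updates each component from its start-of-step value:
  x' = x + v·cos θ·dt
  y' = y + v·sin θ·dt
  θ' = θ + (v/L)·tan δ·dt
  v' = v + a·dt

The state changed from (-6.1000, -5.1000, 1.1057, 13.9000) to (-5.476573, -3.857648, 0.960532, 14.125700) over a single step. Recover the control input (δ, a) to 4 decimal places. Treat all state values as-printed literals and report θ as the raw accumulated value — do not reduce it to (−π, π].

a = (v'−v)/dt = (0.225700)/0.1 = 2.2570
Δθ = θ'−θ = -0.145168;  (v·dt/L) = 13.9000·0.1/3.4 = 0.408824
tan δ = Δθ·L/(v·dt) = -0.355087  →  δ = -0.3412

δ = -0.3412, a = 2.2570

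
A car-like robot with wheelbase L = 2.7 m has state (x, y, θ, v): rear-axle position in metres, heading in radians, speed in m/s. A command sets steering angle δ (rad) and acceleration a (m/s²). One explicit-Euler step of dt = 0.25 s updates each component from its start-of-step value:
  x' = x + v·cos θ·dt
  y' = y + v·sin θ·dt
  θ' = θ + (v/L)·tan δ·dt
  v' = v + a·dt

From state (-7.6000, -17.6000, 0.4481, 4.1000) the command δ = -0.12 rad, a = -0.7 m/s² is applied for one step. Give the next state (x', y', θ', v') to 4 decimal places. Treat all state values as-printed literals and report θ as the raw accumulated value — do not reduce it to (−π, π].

x' = -7.6000 + 4.1000·cos(0.4481)·0.25 = -6.6762
y' = -17.6000 + 4.1000·sin(0.4481)·0.25 = -17.1559
θ' = 0.4481 + (4.1000/2.7)·tan(-0.12)·0.25 = 0.4023
v' = 4.1000 − 0.7000·0.25 = 3.9250

(-6.6762, -17.1559, 0.4023, 3.9250)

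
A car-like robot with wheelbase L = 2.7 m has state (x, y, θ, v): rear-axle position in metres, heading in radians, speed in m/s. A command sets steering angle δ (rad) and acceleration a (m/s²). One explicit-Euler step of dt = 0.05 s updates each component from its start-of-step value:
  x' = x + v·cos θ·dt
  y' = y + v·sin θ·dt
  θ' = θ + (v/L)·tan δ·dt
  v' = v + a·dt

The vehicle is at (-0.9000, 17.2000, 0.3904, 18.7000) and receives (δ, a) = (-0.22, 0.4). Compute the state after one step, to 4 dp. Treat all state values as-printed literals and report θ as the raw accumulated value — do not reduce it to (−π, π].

x' = -0.9000 + 18.7000·cos(0.3904)·0.05 = -0.0354
y' = 17.2000 + 18.7000·sin(0.3904)·0.05 = 17.5558
θ' = 0.3904 + (18.7000/2.7)·tan(-0.22)·0.05 = 0.3130
v' = 18.7000 + 0.4000·0.05 = 18.7200

(-0.0354, 17.5558, 0.3130, 18.7200)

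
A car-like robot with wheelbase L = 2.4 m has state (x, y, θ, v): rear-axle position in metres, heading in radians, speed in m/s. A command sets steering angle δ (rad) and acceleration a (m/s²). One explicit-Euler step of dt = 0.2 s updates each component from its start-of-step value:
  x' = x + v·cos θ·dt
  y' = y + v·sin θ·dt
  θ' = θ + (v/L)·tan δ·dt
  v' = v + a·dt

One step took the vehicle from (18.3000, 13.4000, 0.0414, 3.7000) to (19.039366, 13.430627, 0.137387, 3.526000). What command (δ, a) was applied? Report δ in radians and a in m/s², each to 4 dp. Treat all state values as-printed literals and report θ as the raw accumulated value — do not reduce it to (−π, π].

a = (v'−v)/dt = (-0.174000)/0.2 = -0.8700
Δθ = θ'−θ = 0.095987;  (v·dt/L) = 3.7000·0.2/2.4 = 0.308333
tan δ = Δθ·L/(v·dt) = 0.311309  →  δ = 0.3018

δ = 0.3018, a = -0.8700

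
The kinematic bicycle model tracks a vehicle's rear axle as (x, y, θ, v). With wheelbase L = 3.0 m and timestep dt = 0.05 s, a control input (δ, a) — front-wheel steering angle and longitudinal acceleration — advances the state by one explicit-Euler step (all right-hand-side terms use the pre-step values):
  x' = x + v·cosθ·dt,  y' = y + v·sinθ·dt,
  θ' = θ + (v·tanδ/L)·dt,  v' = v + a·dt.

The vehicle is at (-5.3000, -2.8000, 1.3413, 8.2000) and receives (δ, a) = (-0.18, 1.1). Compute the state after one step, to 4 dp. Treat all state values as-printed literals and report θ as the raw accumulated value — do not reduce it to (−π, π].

x' = -5.3000 + 8.2000·cos(1.3413)·0.05 = -5.2067
y' = -2.8000 + 8.2000·sin(1.3413)·0.05 = -2.4007
θ' = 1.3413 + (8.2000/3.0)·tan(-0.18)·0.05 = 1.3164
v' = 8.2000 + 1.1000·0.05 = 8.2550

(-5.2067, -2.4007, 1.3164, 8.2550)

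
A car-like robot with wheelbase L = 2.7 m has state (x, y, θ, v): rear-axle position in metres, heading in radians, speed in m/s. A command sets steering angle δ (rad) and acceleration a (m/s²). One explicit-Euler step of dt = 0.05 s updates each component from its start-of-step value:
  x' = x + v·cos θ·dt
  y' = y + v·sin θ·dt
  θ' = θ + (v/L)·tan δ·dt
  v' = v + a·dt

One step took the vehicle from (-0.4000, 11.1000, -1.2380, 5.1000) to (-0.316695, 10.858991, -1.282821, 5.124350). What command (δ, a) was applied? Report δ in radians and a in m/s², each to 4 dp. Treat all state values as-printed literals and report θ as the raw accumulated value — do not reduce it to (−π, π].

δ = -0.4431, a = 0.4870

a = (v'−v)/dt = (0.024350)/0.05 = 0.4870
Δθ = θ'−θ = -0.044821;  (v·dt/L) = 5.1000·0.05/2.7 = 0.094444
tan δ = Δθ·L/(v·dt) = -0.474575  →  δ = -0.4431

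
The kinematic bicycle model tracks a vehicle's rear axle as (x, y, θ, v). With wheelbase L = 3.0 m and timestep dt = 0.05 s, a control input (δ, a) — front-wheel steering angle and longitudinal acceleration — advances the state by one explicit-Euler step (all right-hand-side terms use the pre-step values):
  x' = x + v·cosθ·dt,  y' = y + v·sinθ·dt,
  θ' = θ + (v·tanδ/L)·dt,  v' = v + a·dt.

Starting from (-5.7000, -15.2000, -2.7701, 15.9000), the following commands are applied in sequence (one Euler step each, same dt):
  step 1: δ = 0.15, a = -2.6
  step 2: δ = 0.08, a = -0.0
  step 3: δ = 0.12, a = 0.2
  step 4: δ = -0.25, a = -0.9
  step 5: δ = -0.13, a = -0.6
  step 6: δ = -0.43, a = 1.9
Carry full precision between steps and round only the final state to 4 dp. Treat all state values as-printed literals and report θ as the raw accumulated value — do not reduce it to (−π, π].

after step 1 (δ=0.15, a=-2.6): (-6.440770, -15.488590, -2.730049, 15.770000)
after step 2 (δ=0.08, a=-0.0): (-7.163434, -15.804010, -2.708978, 15.770000)
after step 3 (δ=0.12, a=0.2): (-7.879292, -16.134585, -2.677285, 15.780000)
after step 4 (δ=-0.25, a=-0.9): (-8.584762, -16.487902, -2.744440, 15.735000)
after step 5 (δ=-0.13, a=-0.6): (-9.310276, -16.792213, -2.778726, 15.705000)
after step 6 (δ=-0.43, a=1.9): (-10.044393, -17.070942, -2.898770, 15.800000)

(-10.0444, -17.0709, -2.8988, 15.8000)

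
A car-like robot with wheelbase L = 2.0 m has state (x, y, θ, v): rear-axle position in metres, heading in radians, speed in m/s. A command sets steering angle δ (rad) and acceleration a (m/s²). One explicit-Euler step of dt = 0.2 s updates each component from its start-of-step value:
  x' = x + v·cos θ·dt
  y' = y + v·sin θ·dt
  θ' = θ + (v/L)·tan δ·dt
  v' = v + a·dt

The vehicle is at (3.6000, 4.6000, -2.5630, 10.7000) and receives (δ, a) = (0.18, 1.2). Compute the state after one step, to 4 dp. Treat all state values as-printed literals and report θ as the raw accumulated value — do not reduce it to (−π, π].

x' = 3.6000 + 10.7000·cos(-2.5630)·0.2 = 1.8083
y' = 4.6000 + 10.7000·sin(-2.5630)·0.2 = 3.4297
θ' = -2.5630 + (10.7000/2.0)·tan(0.18)·0.2 = -2.3683
v' = 10.7000 + 1.2000·0.2 = 10.9400

(1.8083, 3.4297, -2.3683, 10.9400)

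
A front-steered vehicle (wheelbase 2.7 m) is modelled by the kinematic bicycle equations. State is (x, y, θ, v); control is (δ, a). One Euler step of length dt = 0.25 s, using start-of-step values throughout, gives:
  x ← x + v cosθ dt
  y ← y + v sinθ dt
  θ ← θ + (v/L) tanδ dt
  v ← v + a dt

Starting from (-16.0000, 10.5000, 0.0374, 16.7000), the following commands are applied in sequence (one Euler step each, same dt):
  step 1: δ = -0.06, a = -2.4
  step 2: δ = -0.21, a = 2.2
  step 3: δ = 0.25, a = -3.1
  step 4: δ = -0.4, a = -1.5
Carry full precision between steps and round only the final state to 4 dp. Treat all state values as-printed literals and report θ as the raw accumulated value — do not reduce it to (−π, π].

after step 1 (δ=-0.06, a=-2.4): (-11.827920, 10.656109, -0.055489, 16.100000)
after step 2 (δ=-0.21, a=2.2): (-7.809115, 10.432879, -0.373229, 16.650000)
after step 3 (δ=0.25, a=-3.1): (-3.933183, 8.915130, 0.020423, 15.875000)
after step 4 (δ=-0.4, a=-1.5): (0.034739, 8.996177, -0.601044, 15.500000)

(0.0347, 8.9962, -0.6010, 15.5000)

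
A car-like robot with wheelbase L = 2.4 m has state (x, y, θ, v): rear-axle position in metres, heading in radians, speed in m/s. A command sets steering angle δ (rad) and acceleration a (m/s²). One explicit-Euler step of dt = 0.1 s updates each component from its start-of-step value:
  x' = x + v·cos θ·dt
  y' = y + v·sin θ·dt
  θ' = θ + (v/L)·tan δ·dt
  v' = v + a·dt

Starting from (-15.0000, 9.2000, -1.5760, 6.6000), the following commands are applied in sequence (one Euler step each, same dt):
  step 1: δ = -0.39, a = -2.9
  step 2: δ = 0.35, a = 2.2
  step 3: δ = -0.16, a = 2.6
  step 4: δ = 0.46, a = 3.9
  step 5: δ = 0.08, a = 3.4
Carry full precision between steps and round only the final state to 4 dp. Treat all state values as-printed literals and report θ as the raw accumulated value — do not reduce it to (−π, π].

(-15.0842, 5.8670, -1.4728, 7.5200)

after step 1 (δ=-0.39, a=-2.9): (-15.003434, 8.540009, -1.689040, 6.310000)
after step 2 (δ=0.35, a=2.2): (-15.077872, 7.913415, -1.593068, 6.530000)
after step 3 (δ=-0.16, a=2.6): (-15.092415, 7.260577, -1.636977, 6.790000)
after step 4 (δ=0.46, a=3.9): (-15.137318, 6.583063, -1.496806, 7.180000)
after step 5 (δ=0.08, a=3.4): (-15.084242, 5.867028, -1.472821, 7.520000)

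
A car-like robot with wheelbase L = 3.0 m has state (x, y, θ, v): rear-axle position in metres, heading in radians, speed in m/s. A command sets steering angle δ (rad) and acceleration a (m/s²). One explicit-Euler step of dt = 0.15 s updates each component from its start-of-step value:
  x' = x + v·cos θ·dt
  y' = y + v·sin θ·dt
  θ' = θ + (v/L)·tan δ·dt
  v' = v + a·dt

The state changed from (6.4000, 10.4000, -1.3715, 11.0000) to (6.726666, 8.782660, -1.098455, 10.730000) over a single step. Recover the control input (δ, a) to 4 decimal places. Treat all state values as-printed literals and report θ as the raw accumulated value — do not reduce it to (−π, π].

δ = 0.4608, a = -1.8000

a = (v'−v)/dt = (-0.270000)/0.15 = -1.8000
Δθ = θ'−θ = 0.273045;  (v·dt/L) = 11.0000·0.15/3.0 = 0.550000
tan δ = Δθ·L/(v·dt) = 0.496445  →  δ = 0.4608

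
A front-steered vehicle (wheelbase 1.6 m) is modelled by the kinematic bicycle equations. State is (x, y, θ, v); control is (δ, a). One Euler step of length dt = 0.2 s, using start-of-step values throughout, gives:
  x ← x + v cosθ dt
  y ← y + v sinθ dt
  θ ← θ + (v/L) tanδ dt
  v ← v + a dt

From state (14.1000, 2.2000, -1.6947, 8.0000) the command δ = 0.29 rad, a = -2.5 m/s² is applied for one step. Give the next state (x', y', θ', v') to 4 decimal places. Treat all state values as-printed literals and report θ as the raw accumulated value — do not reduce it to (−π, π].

x' = 14.1000 + 8.0000·cos(-1.6947)·0.2 = 13.9023
y' = 2.2000 + 8.0000·sin(-1.6947)·0.2 = 0.6123
θ' = -1.6947 + (8.0000/1.6)·tan(0.29)·0.2 = -1.3963
v' = 8.0000 − 2.5000·0.2 = 7.5000

(13.9023, 0.6123, -1.3963, 7.5000)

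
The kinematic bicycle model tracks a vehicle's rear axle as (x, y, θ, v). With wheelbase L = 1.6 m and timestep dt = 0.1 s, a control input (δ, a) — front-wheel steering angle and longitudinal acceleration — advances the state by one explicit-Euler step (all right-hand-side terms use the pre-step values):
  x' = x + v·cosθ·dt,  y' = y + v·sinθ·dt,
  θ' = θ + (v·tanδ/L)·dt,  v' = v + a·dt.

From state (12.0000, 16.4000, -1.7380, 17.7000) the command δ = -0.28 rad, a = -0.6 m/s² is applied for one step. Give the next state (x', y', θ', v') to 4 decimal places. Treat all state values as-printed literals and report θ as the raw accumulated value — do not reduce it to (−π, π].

x' = 12.0000 + 17.7000·cos(-1.7380)·0.1 = 11.7054
y' = 16.4000 + 17.7000·sin(-1.7380)·0.1 = 14.6547
θ' = -1.7380 + (17.7000/1.6)·tan(-0.28)·0.1 = -2.0561
v' = 17.7000 − 0.6000·0.1 = 17.6400

(11.7054, 14.6547, -2.0561, 17.6400)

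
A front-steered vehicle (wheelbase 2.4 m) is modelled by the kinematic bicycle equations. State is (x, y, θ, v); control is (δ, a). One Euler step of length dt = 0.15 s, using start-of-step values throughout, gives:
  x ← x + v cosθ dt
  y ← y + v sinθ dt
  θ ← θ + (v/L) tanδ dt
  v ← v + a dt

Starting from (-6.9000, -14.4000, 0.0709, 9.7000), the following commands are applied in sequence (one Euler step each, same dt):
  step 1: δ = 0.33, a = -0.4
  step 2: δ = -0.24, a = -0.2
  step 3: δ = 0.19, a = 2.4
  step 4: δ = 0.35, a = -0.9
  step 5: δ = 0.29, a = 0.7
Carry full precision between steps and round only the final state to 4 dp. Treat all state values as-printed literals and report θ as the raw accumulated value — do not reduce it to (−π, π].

(0.1335, -12.6723, 0.6575, 9.9400)

after step 1 (δ=0.33, a=-0.4): (-5.448655, -14.296927, 0.278556, 9.640000)
after step 2 (δ=-0.24, a=-0.2): (-4.058394, -13.899324, 0.131114, 9.610000)
after step 3 (δ=0.19, a=2.4): (-2.629266, -13.710865, 0.246626, 9.970000)
after step 4 (δ=0.35, a=-0.9): (-1.179018, -13.345763, 0.474084, 9.835000)
after step 5 (δ=0.29, a=0.7): (0.133529, -12.672276, 0.657515, 9.940000)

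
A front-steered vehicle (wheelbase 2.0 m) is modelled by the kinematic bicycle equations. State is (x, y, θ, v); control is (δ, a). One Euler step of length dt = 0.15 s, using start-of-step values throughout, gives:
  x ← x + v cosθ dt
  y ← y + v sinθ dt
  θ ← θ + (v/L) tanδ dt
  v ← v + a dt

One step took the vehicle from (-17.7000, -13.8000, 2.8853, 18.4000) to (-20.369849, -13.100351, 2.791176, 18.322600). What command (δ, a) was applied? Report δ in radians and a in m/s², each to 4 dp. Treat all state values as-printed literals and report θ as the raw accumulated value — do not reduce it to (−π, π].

δ = -0.0681, a = -0.5160

a = (v'−v)/dt = (-0.077400)/0.15 = -0.5160
Δθ = θ'−θ = -0.094124;  (v·dt/L) = 18.4000·0.15/2.0 = 1.380000
tan δ = Δθ·L/(v·dt) = -0.068206  →  δ = -0.0681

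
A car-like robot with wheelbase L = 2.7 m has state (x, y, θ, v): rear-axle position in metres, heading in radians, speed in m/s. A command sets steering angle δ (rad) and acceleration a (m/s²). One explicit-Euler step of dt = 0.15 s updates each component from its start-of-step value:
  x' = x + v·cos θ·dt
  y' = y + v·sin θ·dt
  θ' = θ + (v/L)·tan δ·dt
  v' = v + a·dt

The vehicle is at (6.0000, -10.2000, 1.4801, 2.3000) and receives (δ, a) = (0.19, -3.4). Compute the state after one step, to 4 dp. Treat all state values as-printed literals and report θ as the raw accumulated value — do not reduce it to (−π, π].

(6.0312, -9.8564, 1.5047, 1.7900)

x' = 6.0000 + 2.3000·cos(1.4801)·0.15 = 6.0312
y' = -10.2000 + 2.3000·sin(1.4801)·0.15 = -9.8564
θ' = 1.4801 + (2.3000/2.7)·tan(0.19)·0.15 = 1.5047
v' = 2.3000 − 3.4000·0.15 = 1.7900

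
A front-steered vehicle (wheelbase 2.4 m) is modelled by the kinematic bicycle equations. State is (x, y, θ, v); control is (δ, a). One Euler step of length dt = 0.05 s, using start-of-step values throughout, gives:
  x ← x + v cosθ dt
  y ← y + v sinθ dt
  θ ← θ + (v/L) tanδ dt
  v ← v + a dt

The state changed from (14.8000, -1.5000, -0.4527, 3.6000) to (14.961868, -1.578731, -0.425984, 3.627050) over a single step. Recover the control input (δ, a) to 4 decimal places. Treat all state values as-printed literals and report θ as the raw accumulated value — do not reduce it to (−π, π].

δ = 0.3422, a = 0.5410

a = (v'−v)/dt = (0.027050)/0.05 = 0.5410
Δθ = θ'−θ = 0.026716;  (v·dt/L) = 3.6000·0.05/2.4 = 0.075000
tan δ = Δθ·L/(v·dt) = 0.356213  →  δ = 0.3422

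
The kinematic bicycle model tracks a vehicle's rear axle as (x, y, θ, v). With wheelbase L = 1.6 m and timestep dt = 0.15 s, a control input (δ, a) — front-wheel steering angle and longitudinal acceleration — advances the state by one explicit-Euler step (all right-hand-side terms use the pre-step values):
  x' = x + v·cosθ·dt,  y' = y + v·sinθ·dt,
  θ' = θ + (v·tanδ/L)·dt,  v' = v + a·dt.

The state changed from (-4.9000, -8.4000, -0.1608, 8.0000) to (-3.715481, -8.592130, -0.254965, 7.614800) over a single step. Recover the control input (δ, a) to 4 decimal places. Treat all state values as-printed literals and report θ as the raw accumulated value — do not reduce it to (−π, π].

δ = -0.1249, a = -2.5680

a = (v'−v)/dt = (-0.385200)/0.15 = -2.5680
Δθ = θ'−θ = -0.094165;  (v·dt/L) = 8.0000·0.15/1.6 = 0.750000
tan δ = Δθ·L/(v·dt) = -0.125553  →  δ = -0.1249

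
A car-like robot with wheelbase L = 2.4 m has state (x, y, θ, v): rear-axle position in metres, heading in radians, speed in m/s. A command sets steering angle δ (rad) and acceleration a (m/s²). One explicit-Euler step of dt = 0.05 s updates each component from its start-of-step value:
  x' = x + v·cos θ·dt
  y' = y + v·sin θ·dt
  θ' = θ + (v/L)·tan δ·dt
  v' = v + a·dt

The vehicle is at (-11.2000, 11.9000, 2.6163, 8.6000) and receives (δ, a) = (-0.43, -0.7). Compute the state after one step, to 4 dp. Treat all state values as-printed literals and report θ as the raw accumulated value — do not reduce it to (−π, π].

(-11.5720, 12.1156, 2.5341, 8.5650)

x' = -11.2000 + 8.6000·cos(2.6163)·0.05 = -11.5720
y' = 11.9000 + 8.6000·sin(2.6163)·0.05 = 12.1156
θ' = 2.6163 + (8.6000/2.4)·tan(-0.43)·0.05 = 2.5341
v' = 8.6000 − 0.7000·0.05 = 8.5650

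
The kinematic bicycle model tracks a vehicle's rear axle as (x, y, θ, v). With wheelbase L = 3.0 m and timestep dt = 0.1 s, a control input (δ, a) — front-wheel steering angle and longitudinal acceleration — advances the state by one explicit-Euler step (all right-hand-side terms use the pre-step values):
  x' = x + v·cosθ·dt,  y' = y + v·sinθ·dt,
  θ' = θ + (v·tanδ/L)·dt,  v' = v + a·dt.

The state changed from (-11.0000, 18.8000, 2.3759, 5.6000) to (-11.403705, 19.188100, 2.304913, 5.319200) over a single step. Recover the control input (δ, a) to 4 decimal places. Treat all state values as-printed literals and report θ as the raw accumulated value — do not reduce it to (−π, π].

a = (v'−v)/dt = (-0.280800)/0.1 = -2.8080
Δθ = θ'−θ = -0.070987;  (v·dt/L) = 5.6000·0.1/3.0 = 0.186667
tan δ = Δθ·L/(v·dt) = -0.380288  →  δ = -0.3634

δ = -0.3634, a = -2.8080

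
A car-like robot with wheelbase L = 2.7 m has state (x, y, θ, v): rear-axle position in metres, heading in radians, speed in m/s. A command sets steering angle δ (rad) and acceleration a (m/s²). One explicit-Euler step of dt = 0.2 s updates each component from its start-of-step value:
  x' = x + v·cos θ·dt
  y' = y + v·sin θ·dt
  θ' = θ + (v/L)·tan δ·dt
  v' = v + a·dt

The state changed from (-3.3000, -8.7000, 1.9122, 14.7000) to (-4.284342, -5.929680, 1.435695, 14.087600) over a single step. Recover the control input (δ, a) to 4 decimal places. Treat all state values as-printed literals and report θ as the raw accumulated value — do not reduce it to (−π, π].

δ = -0.4125, a = -3.0620

a = (v'−v)/dt = (-0.612400)/0.2 = -3.0620
Δθ = θ'−θ = -0.476505;  (v·dt/L) = 14.7000·0.2/2.7 = 1.088889
tan δ = Δθ·L/(v·dt) = -0.437607  →  δ = -0.4125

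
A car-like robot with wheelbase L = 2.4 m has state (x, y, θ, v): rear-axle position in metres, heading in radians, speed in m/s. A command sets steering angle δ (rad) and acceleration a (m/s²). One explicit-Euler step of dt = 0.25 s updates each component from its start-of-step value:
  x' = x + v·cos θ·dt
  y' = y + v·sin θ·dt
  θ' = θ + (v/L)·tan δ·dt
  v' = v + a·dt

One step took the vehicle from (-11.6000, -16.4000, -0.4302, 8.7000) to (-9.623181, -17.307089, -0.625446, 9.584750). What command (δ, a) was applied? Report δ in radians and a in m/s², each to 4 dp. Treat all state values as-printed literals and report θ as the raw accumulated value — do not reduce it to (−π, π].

δ = -0.2122, a = 3.5390

a = (v'−v)/dt = (0.884750)/0.25 = 3.5390
Δθ = θ'−θ = -0.195246;  (v·dt/L) = 8.7000·0.25/2.4 = 0.906250
tan δ = Δθ·L/(v·dt) = -0.215444  →  δ = -0.2122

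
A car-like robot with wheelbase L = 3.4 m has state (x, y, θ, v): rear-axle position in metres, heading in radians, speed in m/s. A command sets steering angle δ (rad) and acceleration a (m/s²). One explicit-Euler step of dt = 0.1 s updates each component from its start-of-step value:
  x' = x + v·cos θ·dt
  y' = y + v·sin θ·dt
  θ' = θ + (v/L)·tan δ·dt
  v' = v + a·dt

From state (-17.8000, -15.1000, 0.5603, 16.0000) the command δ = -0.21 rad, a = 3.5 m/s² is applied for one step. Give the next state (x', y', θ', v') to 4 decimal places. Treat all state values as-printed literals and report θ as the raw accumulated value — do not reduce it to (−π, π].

(-16.4446, -14.2497, 0.4600, 16.3500)

x' = -17.8000 + 16.0000·cos(0.5603)·0.1 = -16.4446
y' = -15.1000 + 16.0000·sin(0.5603)·0.1 = -14.2497
θ' = 0.5603 + (16.0000/3.4)·tan(-0.21)·0.1 = 0.4600
v' = 16.0000 + 3.5000·0.1 = 16.3500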